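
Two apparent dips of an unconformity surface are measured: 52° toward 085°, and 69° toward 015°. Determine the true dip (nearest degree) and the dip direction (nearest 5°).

Represent each trace as a vector plunging at its apparent dip toward its trend (east-north-up frame): v₁ = (0.613, 0.054, -0.788), v₂ = (0.093, 0.346, -0.934).
Cross product v₁ × v₂ gives the pole to the plane: n ∝ (0.223, 0.499, 0.207).
Dip δ = arctan(|n_h|/n_z) = arctan(0.547/0.207) = 69.2°.
Dip direction = azimuth of (n_x, n_y) = atan2(0.223, 0.499) = 24°.

true dip 69°, dip direction 025°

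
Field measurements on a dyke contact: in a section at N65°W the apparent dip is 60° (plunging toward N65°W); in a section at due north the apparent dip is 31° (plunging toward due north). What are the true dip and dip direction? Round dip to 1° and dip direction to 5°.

true dip 60°, dip direction 290°

The two traces are lines in the plane: v₁ = (sin 295°·cos 60°, cos 295°·cos 60°, −sin 60°), v₂ = (sin 0°·cos 31°, cos 0°·cos 31°, −sin 31°).
Cross product v₁ × v₂ gives the pole to the plane: n ∝ (-0.633, 0.233, 0.388).
True dip = arccos(n_z / |n|) = arccos(0.4987) = 60.1°.
The horizontal component of n points toward azimuth atan2(n_x, n_y) = 290°, the dip direction.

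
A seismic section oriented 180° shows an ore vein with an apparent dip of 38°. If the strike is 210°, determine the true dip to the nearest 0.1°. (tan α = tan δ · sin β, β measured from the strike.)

β = acute angle between strike 210° and section 180° = 30°.
tan(true dip) = tan 38° / sin 30° = 1.5626
δ = arctan(1.5626) = 57.38°

57.4°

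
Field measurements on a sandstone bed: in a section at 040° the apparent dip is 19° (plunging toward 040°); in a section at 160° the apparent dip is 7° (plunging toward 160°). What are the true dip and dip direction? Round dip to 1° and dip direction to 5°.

true dip 26°, dip direction 085°

Represent each trace as a vector plunging at its apparent dip toward its trend (east-north-up frame): v₁ = (0.608, 0.724, -0.326), v₂ = (0.339, -0.933, -0.122).
Cross product v₁ × v₂ gives the pole to the plane: n ∝ (0.392, 0.036, 0.813).
Dip δ = arctan(|n_h|/n_z) = arctan(0.394/0.813) = 25.8°.
The horizontal component of n points toward azimuth atan2(n_x, n_y) = 85°, the dip direction.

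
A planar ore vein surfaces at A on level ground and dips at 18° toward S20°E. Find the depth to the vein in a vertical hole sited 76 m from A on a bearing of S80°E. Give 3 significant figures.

The hole lies 60° from the dip direction, so the down-dip offset is 76 × cos 60° = 38.00 m.
Depth = down-dip offset × tan(dip) = 38.00 × tan 18° = 38.00 × 0.3249
Depth = 12.35 m

12.3 m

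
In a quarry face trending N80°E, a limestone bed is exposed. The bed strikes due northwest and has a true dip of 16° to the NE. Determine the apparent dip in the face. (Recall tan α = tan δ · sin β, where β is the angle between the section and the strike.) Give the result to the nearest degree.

The section lies 55° from the strike.
tan(apparent dip) = tan 16° · sin 55° = 0.2349
apparent dip = arctan 0.2349 = 13.22°

13°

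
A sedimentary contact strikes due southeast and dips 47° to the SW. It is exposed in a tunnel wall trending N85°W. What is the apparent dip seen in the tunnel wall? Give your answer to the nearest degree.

The section lies 40° from the strike.
tan α = tan 47° × sin 40° = 1.0724 × 0.6428 = 0.6893
apparent dip = arctan 0.6893 = 34.58°

35°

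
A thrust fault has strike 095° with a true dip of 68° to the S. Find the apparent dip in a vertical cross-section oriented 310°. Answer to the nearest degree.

55°

The strike is 095° and the section trends 310°; the acute angle between them is β = 35°.
tan α = tan 68° × sin 35° = 2.4751 × 0.5736 = 1.4197
α = arctan(1.4197) = 54.84°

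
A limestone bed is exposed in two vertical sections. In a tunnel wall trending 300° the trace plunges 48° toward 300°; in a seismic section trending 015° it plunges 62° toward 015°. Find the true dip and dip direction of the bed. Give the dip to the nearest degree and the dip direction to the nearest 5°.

Represent each trace as a vector plunging at its apparent dip toward its trend (east-north-up frame): v₁ = (-0.579, 0.335, -0.743), v₂ = (0.122, 0.453, -0.883).
The plane normal is n = v₁ × v₂ ∝ (-0.042, 0.602, 0.303).
True dip = arccos(n_z / |n|) = arccos(0.4493) = 63.3°.
The horizontal component of n points toward azimuth atan2(n_x, n_y) = 356°, the dip direction.

true dip 63°, dip direction 355°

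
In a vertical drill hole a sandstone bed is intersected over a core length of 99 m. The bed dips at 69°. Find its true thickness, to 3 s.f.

True thickness t = h · cos(dip) = 99 × cos 69°
t = 99 × 0.3584 = 35.478 m

35.5 m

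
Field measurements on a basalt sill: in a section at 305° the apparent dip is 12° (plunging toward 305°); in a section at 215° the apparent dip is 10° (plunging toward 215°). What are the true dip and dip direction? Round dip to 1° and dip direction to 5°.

true dip 15°, dip direction 265°

Each apparent-dip line lies in the plane. As unit vectors (x east, y north, z up), v₁ plunges 12°→305° and v₂ plunges 10°→215°.
The plane normal is n = v₁ × v₂ ∝ (-0.265, -0.022, 0.963).
tan δ = √(n_x²+n_y²)/n_z = 0.266/0.963, so δ = 15.4°.
Dip direction = azimuth of (n_x, n_y) = atan2(-0.265, -0.022) = 265°.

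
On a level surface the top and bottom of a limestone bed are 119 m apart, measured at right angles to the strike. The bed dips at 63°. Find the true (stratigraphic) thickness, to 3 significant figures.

106 m

True thickness t = w · sin(dip) = 119 × sin 63°
t = 119 × 0.8910 = 106.030 m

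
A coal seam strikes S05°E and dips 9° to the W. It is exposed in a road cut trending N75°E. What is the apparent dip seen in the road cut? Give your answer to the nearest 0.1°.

Angle between strike (S05°E) and section (N75°E): β = 80°.
tan(apparent dip) = tan 9° · sin 80° = 0.1560
α = arctan(0.1560) = 8.87°

8.9°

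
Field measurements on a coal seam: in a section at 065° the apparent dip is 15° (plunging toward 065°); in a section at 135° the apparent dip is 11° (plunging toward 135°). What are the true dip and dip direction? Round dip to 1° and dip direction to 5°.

The two traces are lines in the plane: v₁ = (sin 65°·cos 15°, cos 65°·cos 15°, −sin 15°), v₂ = (sin 135°·cos 11°, cos 135°·cos 11°, −sin 11°).
n = v₁ × v₂ = (0.258, 0.013, 0.891) (taken with n_z > 0).
Dip δ = arctan(|n_h|/n_z) = arctan(0.258/0.891) = 16.1°.
The horizontal component of n points toward azimuth atan2(n_x, n_y) = 87°, the dip direction.

true dip 16°, dip direction 085°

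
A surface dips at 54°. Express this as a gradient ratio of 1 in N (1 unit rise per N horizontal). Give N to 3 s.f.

1 : N means tan θ = 1/N, so N = 1/tan 54° = 1/1.3764

1 in 0.727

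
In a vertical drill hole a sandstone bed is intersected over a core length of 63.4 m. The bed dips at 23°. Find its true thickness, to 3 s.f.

True thickness t = h · cos(dip) = 63.4 × cos 23°
t = 63.4 × 0.9205 = 58.360 m

58.4 m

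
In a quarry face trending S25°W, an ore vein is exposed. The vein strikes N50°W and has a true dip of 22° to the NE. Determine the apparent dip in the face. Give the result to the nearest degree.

Angle between strike (N50°W) and section (S25°W): β = 75°.
tan α = tan 22° × sin 75° = 0.4040 × 0.9659 = 0.3903
α = arctan(0.3903) = 21.32°

21°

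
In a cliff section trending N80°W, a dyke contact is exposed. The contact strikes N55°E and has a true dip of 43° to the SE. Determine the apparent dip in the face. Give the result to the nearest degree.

33°

Angle between strike (N55°E) and section (N80°W): β = 45°.
tan(apparent dip) = tan 43° · sin 45° = 0.6594
α = arctan(0.6594) = 33.40°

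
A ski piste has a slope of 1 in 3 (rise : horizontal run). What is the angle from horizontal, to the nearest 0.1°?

18.4°

tan θ = 1/3 = 0.3333
θ = arctan(0.3333) = 18.43°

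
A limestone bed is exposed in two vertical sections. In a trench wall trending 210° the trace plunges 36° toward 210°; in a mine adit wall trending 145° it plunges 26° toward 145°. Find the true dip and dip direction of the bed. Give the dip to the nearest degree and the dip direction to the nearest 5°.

true dip 37°, dip direction 195°

Each apparent-dip line lies in the plane. As unit vectors (x east, y north, z up), v₁ plunges 36°→210° and v₂ plunges 26°→145°.
Cross product v₁ × v₂ gives the pole to the plane: n ∝ (-0.126, -0.480, 0.659).
True dip = arccos(n_z / |n|) = arccos(0.7987) = 37.0°.
Dip direction = azimuth of (n_x, n_y) = atan2(-0.126, -0.480) = 195°.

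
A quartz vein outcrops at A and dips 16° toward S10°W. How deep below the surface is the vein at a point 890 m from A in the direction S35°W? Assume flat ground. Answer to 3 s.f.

The hole lies 25° from the dip direction, so the down-dip offset is 890 × cos 25° = 806.61 m.
Depth = down-dip offset × tan(dip) = 806.61 × tan 16° = 806.61 × 0.2867
Depth = 231.29 m

231 m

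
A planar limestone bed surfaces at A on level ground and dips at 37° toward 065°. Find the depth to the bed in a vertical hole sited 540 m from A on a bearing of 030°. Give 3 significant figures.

333 m

The hole lies 35° from the dip direction, so the down-dip offset is 540 × cos 35° = 442.34 m.
Depth = down-dip offset × tan(dip) = 442.34 × tan 37° = 442.34 × 0.7536
Depth = 333.33 m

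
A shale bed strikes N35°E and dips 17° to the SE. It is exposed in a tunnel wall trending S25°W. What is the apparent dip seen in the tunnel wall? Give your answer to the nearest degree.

The section lies 10° from the strike.
tan α = tan 17° × sin 10° = 0.3057 × 0.1736 = 0.0531
apparent dip = arctan 0.0531 = 3.04°

3°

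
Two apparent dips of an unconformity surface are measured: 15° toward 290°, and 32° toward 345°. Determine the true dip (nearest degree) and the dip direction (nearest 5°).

true dip 32°, dip direction 355°

Represent each trace as a vector plunging at its apparent dip toward its trend (east-north-up frame): v₁ = (-0.908, 0.330, -0.259), v₂ = (-0.219, 0.819, -0.530).
Cross product v₁ × v₂ gives the pole to the plane: n ∝ (-0.037, 0.424, 0.671).
True dip = arccos(n_z / |n|) = arccos(0.8444) = 32.4°.
The horizontal component of n points toward azimuth atan2(n_x, n_y) = 355°, the dip direction.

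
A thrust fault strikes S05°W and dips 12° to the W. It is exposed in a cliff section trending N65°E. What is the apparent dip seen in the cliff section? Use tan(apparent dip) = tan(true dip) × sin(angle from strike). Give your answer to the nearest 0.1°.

The strike is S05°W and the section trends N65°E; the acute angle between them is β = 60°.
tan(apparent dip) = tan 12° · sin 60° = 0.1841
α = arctan(0.1841) = 10.43°

10.4°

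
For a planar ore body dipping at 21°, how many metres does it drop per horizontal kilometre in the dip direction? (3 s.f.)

drop per km = 1000 × tan 21° = 1000 × 0.3839

384 m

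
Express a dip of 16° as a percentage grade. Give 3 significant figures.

grade % = 100 × tan 16° = 100 × 0.2867

28.7%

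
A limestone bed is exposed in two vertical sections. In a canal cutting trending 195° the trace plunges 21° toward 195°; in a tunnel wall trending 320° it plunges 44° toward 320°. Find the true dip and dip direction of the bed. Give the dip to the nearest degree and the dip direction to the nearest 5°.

true dip 56°, dip direction 270°

Each apparent-dip line lies in the plane. As unit vectors (x east, y north, z up), v₁ plunges 21°→195° and v₂ plunges 44°→320°.
n = v₁ × v₂ = (-0.824, 0.002, 0.550) (taken with n_z > 0).
Dip δ = arctan(|n_h|/n_z) = arctan(0.824/0.550) = 56.3°.
Dip direction = azimuth of (n_x, n_y) = atan2(-0.824, 0.002) = 270°.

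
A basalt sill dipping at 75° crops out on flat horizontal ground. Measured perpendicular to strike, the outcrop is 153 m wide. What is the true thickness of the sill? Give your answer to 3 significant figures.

True thickness t = w · sin(dip) = 153 × sin 75°
t = 153 × 0.9659 = 147.787 m

148 m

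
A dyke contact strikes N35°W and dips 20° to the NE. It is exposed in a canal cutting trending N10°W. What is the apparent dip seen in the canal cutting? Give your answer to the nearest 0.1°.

8.7°

Angle between strike (N35°W) and section (N10°W): β = 25°.
tan(apparent dip) = tan 20° · sin 25° = 0.1538
α = arctan(0.1538) = 8.74°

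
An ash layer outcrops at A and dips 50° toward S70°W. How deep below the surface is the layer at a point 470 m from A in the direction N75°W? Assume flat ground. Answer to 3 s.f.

459 m

The hole lies 35° from the dip direction, so the down-dip offset is 470 × cos 35° = 385.00 m.
Depth = down-dip offset × tan(dip) = 385.00 × tan 50° = 385.00 × 1.1918
Depth = 458.83 m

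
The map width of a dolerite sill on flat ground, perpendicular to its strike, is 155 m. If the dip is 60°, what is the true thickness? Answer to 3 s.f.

134 m

True thickness t = w · sin(dip) = 155 × sin 60°
t = 155 × 0.8660 = 134.234 m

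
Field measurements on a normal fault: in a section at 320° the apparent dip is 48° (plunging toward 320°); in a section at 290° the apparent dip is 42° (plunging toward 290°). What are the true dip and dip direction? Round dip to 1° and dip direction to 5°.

true dip 48°, dip direction 325°

Each apparent-dip line lies in the plane. As unit vectors (x east, y north, z up), v₁ plunges 48°→320° and v₂ plunges 42°→290°.
Cross product v₁ × v₂ gives the pole to the plane: n ∝ (-0.154, 0.231, 0.249).
True dip = arccos(n_z / |n|) = arccos(0.6669) = 48.2°.
Dip direction = atan2(-0.154, 0.231) = 326° (azimuth of n's horizontal projection).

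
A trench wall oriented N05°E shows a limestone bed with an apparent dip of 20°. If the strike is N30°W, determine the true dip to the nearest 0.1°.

32.4°

β = acute angle between strike N30°W and section N05°E = 35°.
tan δ = tan α / sin β = tan 20° / sin 35° = 0.3640 / 0.5736 = 0.6346
δ = arctan(0.6346) = 32.40°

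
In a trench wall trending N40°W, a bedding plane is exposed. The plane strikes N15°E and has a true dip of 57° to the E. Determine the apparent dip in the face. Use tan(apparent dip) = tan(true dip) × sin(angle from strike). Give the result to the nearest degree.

52°

The section lies 55° from the strike.
tan α = tan 57° × sin 55° = 1.5399 × 0.8192 = 1.2614
α = arctan(1.2614) = 51.59°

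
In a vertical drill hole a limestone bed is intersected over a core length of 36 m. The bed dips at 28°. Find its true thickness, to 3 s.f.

31.8 m

True thickness t = h · cos(dip) = 36 × cos 28°
t = 36 × 0.8829 = 31.786 m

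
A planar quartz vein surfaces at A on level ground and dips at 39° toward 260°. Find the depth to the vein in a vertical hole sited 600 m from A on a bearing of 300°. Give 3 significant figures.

The hole lies 40° from the dip direction, so the down-dip offset is 600 × cos 40° = 459.63 m.
Depth = down-dip offset × tan(dip) = 459.63 × tan 39° = 459.63 × 0.8098
Depth = 372.20 m

372 m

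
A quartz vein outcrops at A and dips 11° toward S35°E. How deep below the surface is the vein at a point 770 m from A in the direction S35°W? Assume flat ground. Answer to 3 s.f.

51.2 m

The hole lies 70° from the dip direction, so the down-dip offset is 770 × cos 70° = 263.36 m.
Depth = down-dip offset × tan(dip) = 263.36 × tan 11° = 263.36 × 0.1944
Depth = 51.19 m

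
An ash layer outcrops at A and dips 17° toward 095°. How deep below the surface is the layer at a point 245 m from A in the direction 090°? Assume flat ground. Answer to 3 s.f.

74.6 m

The hole lies 5° from the dip direction, so the down-dip offset is 245 × cos 5° = 244.07 m.
Depth = down-dip offset × tan(dip) = 244.07 × tan 17° = 244.07 × 0.3057
Depth = 74.62 m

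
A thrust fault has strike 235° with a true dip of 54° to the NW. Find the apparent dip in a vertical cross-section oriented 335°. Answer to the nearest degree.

The section lies 80° from the strike.
tan α = tan 54° × sin 80° = 1.3764 × 0.9848 = 1.3555
α = arctan(1.3555) = 53.58°

54°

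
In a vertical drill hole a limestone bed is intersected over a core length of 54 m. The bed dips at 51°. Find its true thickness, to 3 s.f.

34.0 m

True thickness t = h · cos(dip) = 54 × cos 51°
t = 54 × 0.6293 = 33.983 m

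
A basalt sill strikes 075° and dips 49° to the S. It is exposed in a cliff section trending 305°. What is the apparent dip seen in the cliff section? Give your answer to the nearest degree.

The section lies 50° from the strike.
tan(apparent dip) = tan 49° · sin 50° = 0.8812
α = arctan(0.8812) = 41.39°

41°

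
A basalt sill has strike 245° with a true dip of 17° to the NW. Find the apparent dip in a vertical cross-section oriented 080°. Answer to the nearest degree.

The strike is 245° and the section trends 080°; the acute angle between them is β = 15°.
tan α = tan 17° × sin 15° = 0.3057 × 0.2588 = 0.0791
α = arctan(0.0791) = 4.52°

5°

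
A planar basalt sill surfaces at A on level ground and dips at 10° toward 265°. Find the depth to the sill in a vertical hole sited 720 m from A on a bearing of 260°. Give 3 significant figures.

The hole lies 5° from the dip direction, so the down-dip offset is 720 × cos 5° = 717.26 m.
Depth = down-dip offset × tan(dip) = 717.26 × tan 10° = 717.26 × 0.1763
Depth = 126.47 m

126 m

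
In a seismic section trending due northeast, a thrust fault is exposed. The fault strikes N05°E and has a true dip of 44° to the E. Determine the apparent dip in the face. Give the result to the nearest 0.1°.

The strike is N05°E and the section trends due northeast; the acute angle between them is β = 40°.
tan α = tan 44° × sin 40° = 0.9657 × 0.6428 = 0.6207
α = arctan(0.6207) = 31.83°

31.8°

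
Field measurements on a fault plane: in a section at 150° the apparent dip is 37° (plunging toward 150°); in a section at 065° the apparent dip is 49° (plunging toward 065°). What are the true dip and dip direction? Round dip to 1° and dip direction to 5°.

The two traces are lines in the plane: v₁ = (sin 150°·cos 37°, cos 150°·cos 37°, −sin 37°), v₂ = (sin 65°·cos 49°, cos 65°·cos 49°, −sin 49°).
Cross product v₁ × v₂ gives the pole to the plane: n ∝ (0.689, -0.056, 0.522).
Dip δ = arctan(|n_h|/n_z) = arctan(0.691/0.522) = 52.9°.
Dip direction = atan2(0.689, -0.056) = 95° (azimuth of n's horizontal projection).

true dip 53°, dip direction 095°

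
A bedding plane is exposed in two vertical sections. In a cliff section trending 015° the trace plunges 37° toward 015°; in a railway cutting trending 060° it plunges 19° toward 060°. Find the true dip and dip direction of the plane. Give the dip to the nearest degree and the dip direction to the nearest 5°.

The two traces are lines in the plane: v₁ = (sin 15°·cos 37°, cos 15°·cos 37°, −sin 37°), v₂ = (sin 60°·cos 19°, cos 60°·cos 19°, −sin 19°).
The plane normal is n = v₁ × v₂ ∝ (-0.033, 0.425, 0.534).
tan δ = √(n_x²+n_y²)/n_z = 0.427/0.534, so δ = 38.6°.
Dip direction = azimuth of (n_x, n_y) = atan2(-0.033, 0.425) = 356°.

true dip 39°, dip direction 355°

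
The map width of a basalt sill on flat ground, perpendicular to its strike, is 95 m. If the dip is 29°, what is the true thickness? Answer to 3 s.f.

46.1 m

True thickness t = w · sin(dip) = 95 × sin 29°
t = 95 × 0.4848 = 46.057 m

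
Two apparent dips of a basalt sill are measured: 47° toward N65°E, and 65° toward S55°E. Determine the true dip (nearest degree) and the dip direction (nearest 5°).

Represent each trace as a vector plunging at its apparent dip toward its trend (east-north-up frame): v₁ = (0.618, 0.288, -0.731), v₂ = (0.346, -0.242, -0.906).
n = v₁ × v₂ = (0.439, -0.307, 0.250) (taken with n_z > 0).
True dip = arccos(n_z / |n|) = arccos(0.4226) = 65.0°.
The horizontal component of n points toward azimuth atan2(n_x, n_y) = 125°, the dip direction.

true dip 65°, dip direction 125°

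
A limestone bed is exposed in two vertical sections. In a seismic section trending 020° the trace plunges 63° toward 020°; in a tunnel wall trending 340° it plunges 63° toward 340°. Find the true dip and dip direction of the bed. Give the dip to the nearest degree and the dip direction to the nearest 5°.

true dip 64°, dip direction 000°

Represent each trace as a vector plunging at its apparent dip toward its trend (east-north-up frame): v₁ = (0.155, 0.427, -0.891), v₂ = (-0.155, 0.427, -0.891).
Cross product v₁ × v₂ gives the pole to the plane: n ∝ (0.000, 0.277, 0.132).
tan δ = √(n_x²+n_y²)/n_z = 0.277/0.132, so δ = 64.4°.
Dip direction = atan2(0.000, 0.277) = 0° (azimuth of n's horizontal projection).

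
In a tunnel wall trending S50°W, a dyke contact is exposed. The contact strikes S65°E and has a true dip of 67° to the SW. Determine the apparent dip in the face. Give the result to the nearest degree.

65°

The section lies 65° from the strike.
tan α = tan 67° × sin 65° = 2.3559 × 0.9063 = 2.1351
apparent dip = arctan 2.1351 = 64.90°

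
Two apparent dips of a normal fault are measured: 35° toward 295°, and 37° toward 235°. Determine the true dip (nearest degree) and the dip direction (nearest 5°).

Represent each trace as a vector plunging at its apparent dip toward its trend (east-north-up frame): v₁ = (-0.742, 0.346, -0.574), v₂ = (-0.654, -0.458, -0.602).
Cross product v₁ × v₂ gives the pole to the plane: n ∝ (-0.471, -0.072, 0.567).
tan δ = √(n_x²+n_y²)/n_z = 0.476/0.567, so δ = 40.1°.
Dip direction = atan2(-0.471, -0.072) = 261° (azimuth of n's horizontal projection).

true dip 40°, dip direction 260°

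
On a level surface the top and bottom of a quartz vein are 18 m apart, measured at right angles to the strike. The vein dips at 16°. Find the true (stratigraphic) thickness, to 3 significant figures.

4.96 m

True thickness t = w · sin(dip) = 18 × sin 16°
t = 18 × 0.2756 = 4.961 m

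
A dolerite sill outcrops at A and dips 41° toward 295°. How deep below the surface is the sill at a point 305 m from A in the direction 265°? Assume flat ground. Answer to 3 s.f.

The hole lies 30° from the dip direction, so the down-dip offset is 305 × cos 30° = 264.14 m.
Depth = down-dip offset × tan(dip) = 264.14 × tan 41° = 264.14 × 0.8693
Depth = 229.61 m

230 m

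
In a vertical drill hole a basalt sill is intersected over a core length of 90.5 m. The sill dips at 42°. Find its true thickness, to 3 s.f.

True thickness t = h · cos(dip) = 90.5 × cos 42°
t = 90.5 × 0.7431 = 67.255 m

67.3 m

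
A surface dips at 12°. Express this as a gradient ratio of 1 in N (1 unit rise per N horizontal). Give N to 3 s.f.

1 : N means tan θ = 1/N, so N = 1/tan 12° = 1/0.2126

1 in 4.70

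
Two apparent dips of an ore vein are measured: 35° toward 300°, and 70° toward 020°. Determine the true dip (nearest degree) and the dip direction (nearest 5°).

true dip 70°, dip direction 015°

The two traces are lines in the plane: v₁ = (sin 300°·cos 35°, cos 300°·cos 35°, −sin 35°), v₂ = (sin 20°·cos 70°, cos 20°·cos 70°, −sin 70°).
The plane normal is n = v₁ × v₂ ∝ (0.201, 0.734, 0.276).
tan δ = √(n_x²+n_y²)/n_z = 0.761/0.276, so δ = 70.1°.
The horizontal component of n points toward azimuth atan2(n_x, n_y) = 15°, the dip direction.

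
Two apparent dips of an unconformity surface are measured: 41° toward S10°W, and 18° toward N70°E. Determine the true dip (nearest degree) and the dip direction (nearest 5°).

true dip 51°, dip direction 145°

The two traces are lines in the plane: v₁ = (sin 190°·cos 41°, cos 190°·cos 41°, −sin 41°), v₂ = (sin 70°·cos 18°, cos 70°·cos 18°, −sin 18°).
The plane normal is n = v₁ × v₂ ∝ (0.443, -0.627, 0.622).
True dip = arccos(n_z / |n|) = arccos(0.6293) = 51.0°.
Dip direction = azimuth of (n_x, n_y) = atan2(0.443, -0.627) = 145°.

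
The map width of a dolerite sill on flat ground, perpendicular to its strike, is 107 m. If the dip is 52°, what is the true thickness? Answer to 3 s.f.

True thickness t = w · sin(dip) = 107 × sin 52°
t = 107 × 0.7880 = 84.317 m

84.3 m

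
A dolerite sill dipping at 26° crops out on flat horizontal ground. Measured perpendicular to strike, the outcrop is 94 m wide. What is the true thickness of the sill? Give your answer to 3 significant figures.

41.2 m

True thickness t = w · sin(dip) = 94 × sin 26°
t = 94 × 0.4384 = 41.207 m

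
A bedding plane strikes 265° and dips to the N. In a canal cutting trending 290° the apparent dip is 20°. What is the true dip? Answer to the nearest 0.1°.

40.7°

β = acute angle between strike 265° and section 290° = 25°.
tan(true dip) = tan 20° / sin 25° = 0.8612
δ = arctan(0.8612) = 40.74°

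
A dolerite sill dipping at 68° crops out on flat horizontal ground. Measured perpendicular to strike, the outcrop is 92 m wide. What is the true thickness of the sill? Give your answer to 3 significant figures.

85.3 m

True thickness t = w · sin(dip) = 92 × sin 68°
t = 92 × 0.9272 = 85.301 m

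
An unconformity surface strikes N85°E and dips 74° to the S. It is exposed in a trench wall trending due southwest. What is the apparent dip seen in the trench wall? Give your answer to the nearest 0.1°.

Angle between strike (N85°E) and section (due southwest): β = 40°.
tan α = tan 74° × sin 40° = 3.4874 × 0.6428 = 2.2417
α = arctan(2.2417) = 65.96°

66.0°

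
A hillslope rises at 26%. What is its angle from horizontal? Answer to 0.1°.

14.6°

tan θ = 26/100 = 0.2600
θ = arctan(0.2600) = 14.57°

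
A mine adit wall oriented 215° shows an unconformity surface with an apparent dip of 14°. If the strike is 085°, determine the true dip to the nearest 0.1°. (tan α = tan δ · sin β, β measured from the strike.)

18.0°

The section is 50° from the strike.
tan δ = tan α / sin β = tan 14° / sin 50° = 0.2493 / 0.7660 = 0.3255
δ = arctan(0.3255) = 18.03°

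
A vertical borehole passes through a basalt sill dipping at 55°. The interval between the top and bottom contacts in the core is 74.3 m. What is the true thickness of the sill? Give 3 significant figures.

42.6 m

True thickness t = h · cos(dip) = 74.3 × cos 55°
t = 74.3 × 0.5736 = 42.617 m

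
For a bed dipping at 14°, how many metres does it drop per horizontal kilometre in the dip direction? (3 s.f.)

drop per km = 1000 × tan 14° = 1000 × 0.2493

249 m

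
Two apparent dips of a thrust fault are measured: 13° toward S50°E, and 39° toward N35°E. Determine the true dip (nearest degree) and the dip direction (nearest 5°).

true dip 41°, dip direction 055°

Represent each trace as a vector plunging at its apparent dip toward its trend (east-north-up frame): v₁ = (0.746, -0.626, -0.225), v₂ = (0.446, 0.637, -0.629).
Cross product v₁ × v₂ gives the pole to the plane: n ∝ (0.537, 0.369, 0.754).
True dip = arccos(n_z / |n|) = arccos(0.7565) = 40.8°.
The horizontal component of n points toward azimuth atan2(n_x, n_y) = 55°, the dip direction.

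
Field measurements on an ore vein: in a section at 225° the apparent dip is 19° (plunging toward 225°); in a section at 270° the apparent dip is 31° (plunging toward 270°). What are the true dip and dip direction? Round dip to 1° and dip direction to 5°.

Represent each trace as a vector plunging at its apparent dip toward its trend (east-north-up frame): v₁ = (-0.669, -0.669, -0.326), v₂ = (-0.857, -0.000, -0.515).
Cross product v₁ × v₂ gives the pole to the plane: n ∝ (-0.344, 0.065, 0.573).
True dip = arccos(n_z / |n|) = arccos(0.8531) = 31.4°.
The horizontal component of n points toward azimuth atan2(n_x, n_y) = 281°, the dip direction.

true dip 31°, dip direction 280°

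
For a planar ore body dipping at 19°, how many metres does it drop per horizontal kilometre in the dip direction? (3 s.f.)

drop per km = 1000 × tan 19° = 1000 × 0.3443

344 m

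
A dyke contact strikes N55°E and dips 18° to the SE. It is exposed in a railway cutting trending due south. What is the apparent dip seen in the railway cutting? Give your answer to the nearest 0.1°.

14.9°

Angle between strike (N55°E) and section (due south): β = 55°.
tan(apparent dip) = tan 18° · sin 55° = 0.2662
α = arctan(0.2662) = 14.90°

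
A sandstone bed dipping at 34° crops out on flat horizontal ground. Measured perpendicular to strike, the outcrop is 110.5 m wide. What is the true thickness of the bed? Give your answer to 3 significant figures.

True thickness t = w · sin(dip) = 110.5 × sin 34°
t = 110.5 × 0.5592 = 61.791 m

61.8 m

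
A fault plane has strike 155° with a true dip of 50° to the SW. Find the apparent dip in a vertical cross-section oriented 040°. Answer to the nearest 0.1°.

47.2°

Angle between strike (155°) and section (040°): β = 65°.
tan(apparent dip) = tan 50° · sin 65° = 1.0801
α = arctan(1.0801) = 47.21°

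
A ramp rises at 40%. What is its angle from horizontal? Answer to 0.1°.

tan θ = 40/100 = 0.4000
θ = arctan(0.4000) = 21.80°

21.8°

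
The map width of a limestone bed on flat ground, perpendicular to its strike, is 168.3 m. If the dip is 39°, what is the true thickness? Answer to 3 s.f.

True thickness t = w · sin(dip) = 168.3 × sin 39°
t = 168.3 × 0.6293 = 105.915 m

106 m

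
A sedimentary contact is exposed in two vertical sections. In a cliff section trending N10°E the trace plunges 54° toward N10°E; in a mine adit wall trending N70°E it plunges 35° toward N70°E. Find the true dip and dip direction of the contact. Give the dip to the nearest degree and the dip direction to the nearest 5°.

Represent each trace as a vector plunging at its apparent dip toward its trend (east-north-up frame): v₁ = (0.102, 0.579, -0.809), v₂ = (0.770, 0.280, -0.574).
n = v₁ × v₂ = (0.105, 0.564, 0.417) (taken with n_z > 0).
tan δ = √(n_x²+n_y²)/n_z = 0.574/0.417, so δ = 54.0°.
Dip direction = atan2(0.105, 0.564) = 11° (azimuth of n's horizontal projection).

true dip 54°, dip direction 010°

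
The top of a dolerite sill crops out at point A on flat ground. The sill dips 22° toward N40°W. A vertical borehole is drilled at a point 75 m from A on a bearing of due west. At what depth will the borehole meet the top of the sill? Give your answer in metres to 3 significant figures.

19.5 m

The hole lies 50° from the dip direction, so the down-dip offset is 75 × cos 50° = 48.21 m.
Depth = down-dip offset × tan(dip) = 48.21 × tan 22° = 48.21 × 0.4040
Depth = 19.48 m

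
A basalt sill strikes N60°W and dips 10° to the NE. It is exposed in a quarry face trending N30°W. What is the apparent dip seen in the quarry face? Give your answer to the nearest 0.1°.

5.0°

The strike is N60°W and the section trends N30°W; the acute angle between them is β = 30°.
tan(apparent dip) = tan 10° · sin 30° = 0.0882
α = arctan(0.0882) = 5.04°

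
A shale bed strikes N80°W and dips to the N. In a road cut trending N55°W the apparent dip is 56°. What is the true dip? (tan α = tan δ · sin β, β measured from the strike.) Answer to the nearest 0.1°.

74.1°

β = acute angle between strike N80°W and section N55°W = 25°.
tan(true dip) = tan 56° / sin 25° = 3.5080
true dip = arctan 3.5080 = 74.09°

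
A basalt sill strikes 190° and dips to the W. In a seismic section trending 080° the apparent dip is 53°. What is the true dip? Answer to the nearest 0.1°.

β = acute angle between strike 190° and section 080° = 70°.
tan δ = tan α / sin β = tan 53° / sin 70° = 1.3270 / 0.9397 = 1.4122
true dip = arctan 1.4122 = 54.70°

54.7°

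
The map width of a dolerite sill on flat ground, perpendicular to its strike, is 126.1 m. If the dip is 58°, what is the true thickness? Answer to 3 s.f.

True thickness t = w · sin(dip) = 126.1 × sin 58°
t = 126.1 × 0.8480 = 106.939 m

107 m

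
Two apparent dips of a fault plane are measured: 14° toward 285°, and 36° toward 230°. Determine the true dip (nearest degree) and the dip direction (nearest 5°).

Each apparent-dip line lies in the plane. As unit vectors (x east, y north, z up), v₁ plunges 14°→285° and v₂ plunges 36°→230°.
n = v₁ × v₂ = (-0.273, -0.401, 0.643) (taken with n_z > 0).
Dip δ = arctan(|n_h|/n_z) = arctan(0.485/0.643) = 37.0°.
Dip direction = atan2(-0.273, -0.401) = 214° (azimuth of n's horizontal projection).

true dip 37°, dip direction 215°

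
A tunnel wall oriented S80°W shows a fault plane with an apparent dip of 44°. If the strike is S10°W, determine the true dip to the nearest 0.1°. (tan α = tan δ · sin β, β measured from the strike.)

The section is 70° from the strike.
tan δ = tan α / sin β = tan 44° / sin 70° = 0.9657 / 0.9397 = 1.0277
δ = arctan(1.0277) = 45.78°

45.8°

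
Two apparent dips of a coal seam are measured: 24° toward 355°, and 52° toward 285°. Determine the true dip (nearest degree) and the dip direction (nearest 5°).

true dip 52°, dip direction 285°

The two traces are lines in the plane: v₁ = (sin 355°·cos 24°, cos 355°·cos 24°, −sin 24°), v₂ = (sin 285°·cos 52°, cos 285°·cos 52°, −sin 52°).
The plane normal is n = v₁ × v₂ ∝ (-0.652, 0.179, 0.529).
Dip δ = arctan(|n_h|/n_z) = arctan(0.676/0.529) = 52.0°.
Dip direction = azimuth of (n_x, n_y) = atan2(-0.652, 0.179) = 285°.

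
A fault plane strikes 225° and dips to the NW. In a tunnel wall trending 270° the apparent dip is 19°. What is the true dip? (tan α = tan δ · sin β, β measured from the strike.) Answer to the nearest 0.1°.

β = acute angle between strike 225° and section 270° = 45°.
tan(true dip) = tan 19° / sin 45° = 0.4870
true dip = arctan 0.4870 = 25.96°

26.0°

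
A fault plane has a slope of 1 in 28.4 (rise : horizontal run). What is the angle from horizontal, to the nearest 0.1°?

2.0°

tan θ = 1/28.4 = 0.0352
θ = arctan(0.0352) = 2.02°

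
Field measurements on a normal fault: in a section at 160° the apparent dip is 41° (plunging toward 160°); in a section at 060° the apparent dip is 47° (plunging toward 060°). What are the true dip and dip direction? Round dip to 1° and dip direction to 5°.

true dip 57°, dip direction 105°

Each apparent-dip line lies in the plane. As unit vectors (x east, y north, z up), v₁ plunges 41°→160° and v₂ plunges 47°→060°.
The plane normal is n = v₁ × v₂ ∝ (0.742, -0.199, 0.507).
tan δ = √(n_x²+n_y²)/n_z = 0.769/0.507, so δ = 56.6°.
Dip direction = azimuth of (n_x, n_y) = atan2(0.742, -0.199) = 105°.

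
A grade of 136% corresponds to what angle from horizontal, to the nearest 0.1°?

tan θ = 136/100 = 1.3600
θ = arctan(1.3600) = 53.67°

53.7°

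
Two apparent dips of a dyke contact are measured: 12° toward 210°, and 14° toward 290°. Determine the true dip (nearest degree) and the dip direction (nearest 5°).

true dip 17°, dip direction 255°

The two traces are lines in the plane: v₁ = (sin 210°·cos 12°, cos 210°·cos 12°, −sin 12°), v₂ = (sin 290°·cos 14°, cos 290°·cos 14°, −sin 14°).
The plane normal is n = v₁ × v₂ ∝ (-0.274, -0.071, 0.935).
Dip δ = arctan(|n_h|/n_z) = arctan(0.283/0.935) = 16.8°.
Dip direction = atan2(-0.274, -0.071) = 255° (azimuth of n's horizontal projection).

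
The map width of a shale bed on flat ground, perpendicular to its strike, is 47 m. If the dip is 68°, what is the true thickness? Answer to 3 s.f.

43.6 m

True thickness t = w · sin(dip) = 47 × sin 68°
t = 47 × 0.9272 = 43.578 m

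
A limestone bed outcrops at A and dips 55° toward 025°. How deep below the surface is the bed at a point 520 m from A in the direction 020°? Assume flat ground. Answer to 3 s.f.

740 m

The hole lies 5° from the dip direction, so the down-dip offset is 520 × cos 5° = 518.02 m.
Depth = down-dip offset × tan(dip) = 518.02 × tan 55° = 518.02 × 1.4281
Depth = 739.81 m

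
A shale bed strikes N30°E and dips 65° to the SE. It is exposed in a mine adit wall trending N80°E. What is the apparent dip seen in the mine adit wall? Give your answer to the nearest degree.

The strike is N30°E and the section trends N80°E; the acute angle between them is β = 50°.
tan α = tan 65° × sin 50° = 2.1445 × 0.7660 = 1.6428
α = arctan(1.6428) = 58.67°

59°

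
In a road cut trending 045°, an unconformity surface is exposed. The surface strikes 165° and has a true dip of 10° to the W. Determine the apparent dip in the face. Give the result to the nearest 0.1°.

8.7°

Angle between strike (165°) and section (045°): β = 60°.
tan(apparent dip) = tan 10° · sin 60° = 0.1527
apparent dip = arctan 0.1527 = 8.68°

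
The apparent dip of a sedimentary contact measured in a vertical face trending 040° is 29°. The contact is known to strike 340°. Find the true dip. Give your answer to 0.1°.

32.6°

The section is 60° from the strike.
tan(true dip) = tan 29° / sin 60° = 0.6401
true dip = arctan 0.6401 = 32.62°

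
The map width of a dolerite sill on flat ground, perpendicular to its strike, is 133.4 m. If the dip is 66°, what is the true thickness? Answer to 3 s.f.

122 m

True thickness t = w · sin(dip) = 133.4 × sin 66°
t = 133.4 × 0.9135 = 121.867 m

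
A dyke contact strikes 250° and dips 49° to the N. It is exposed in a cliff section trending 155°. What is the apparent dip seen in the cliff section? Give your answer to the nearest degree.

49°

The section lies 85° from the strike.
tan(apparent dip) = tan 49° · sin 85° = 1.1460
apparent dip = arctan 1.1460 = 48.89°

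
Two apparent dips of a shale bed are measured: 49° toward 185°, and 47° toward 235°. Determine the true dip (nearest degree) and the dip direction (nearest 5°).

true dip 51°, dip direction 205°

Represent each trace as a vector plunging at its apparent dip toward its trend (east-north-up frame): v₁ = (-0.057, -0.654, -0.755), v₂ = (-0.559, -0.391, -0.731).
Cross product v₁ × v₂ gives the pole to the plane: n ∝ (-0.183, -0.380, 0.343).
Dip δ = arctan(|n_h|/n_z) = arctan(0.421/0.343) = 50.9°.
Dip direction = atan2(-0.183, -0.380) = 206° (azimuth of n's horizontal projection).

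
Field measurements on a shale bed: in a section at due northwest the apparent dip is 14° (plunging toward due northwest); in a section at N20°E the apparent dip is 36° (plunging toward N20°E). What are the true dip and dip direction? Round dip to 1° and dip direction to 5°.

Each apparent-dip line lies in the plane. As unit vectors (x east, y north, z up), v₁ plunges 14°→due northwest and v₂ plunges 36°→N20°E.
Cross product v₁ × v₂ gives the pole to the plane: n ∝ (0.219, 0.470, 0.711).
tan δ = √(n_x²+n_y²)/n_z = 0.519/0.711, so δ = 36.1°.
The horizontal component of n points toward azimuth atan2(n_x, n_y) = 25°, the dip direction.

true dip 36°, dip direction 025°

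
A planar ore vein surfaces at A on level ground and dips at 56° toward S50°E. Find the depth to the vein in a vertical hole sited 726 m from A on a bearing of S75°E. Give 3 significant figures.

The hole lies 25° from the dip direction, so the down-dip offset is 726 × cos 25° = 657.98 m.
Depth = down-dip offset × tan(dip) = 657.98 × tan 56° = 657.98 × 1.4826
Depth = 975.49 m

975 m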